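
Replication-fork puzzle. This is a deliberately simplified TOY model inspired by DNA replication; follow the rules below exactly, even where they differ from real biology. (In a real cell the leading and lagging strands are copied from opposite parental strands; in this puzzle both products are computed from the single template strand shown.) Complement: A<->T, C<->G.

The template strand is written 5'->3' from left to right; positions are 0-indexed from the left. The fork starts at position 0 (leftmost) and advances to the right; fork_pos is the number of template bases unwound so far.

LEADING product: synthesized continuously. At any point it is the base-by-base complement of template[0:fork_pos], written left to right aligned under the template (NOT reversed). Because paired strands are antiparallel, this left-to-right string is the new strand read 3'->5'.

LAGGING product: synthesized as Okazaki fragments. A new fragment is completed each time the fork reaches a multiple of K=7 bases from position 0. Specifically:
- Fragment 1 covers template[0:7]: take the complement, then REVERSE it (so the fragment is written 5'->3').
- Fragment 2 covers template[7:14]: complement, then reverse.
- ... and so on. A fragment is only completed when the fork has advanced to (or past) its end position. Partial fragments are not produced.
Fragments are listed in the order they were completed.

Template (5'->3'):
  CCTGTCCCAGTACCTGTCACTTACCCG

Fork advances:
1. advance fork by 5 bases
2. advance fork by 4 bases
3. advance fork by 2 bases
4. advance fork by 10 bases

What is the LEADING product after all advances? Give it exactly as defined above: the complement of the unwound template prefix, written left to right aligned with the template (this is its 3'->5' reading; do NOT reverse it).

Answer: GGACAGGGTCATGGACAGTGA

Derivation:
Step 1: advance 5 -> fork_pos = 0 + 5 = 5.
Step 2: advance 4 -> fork_pos = 5 + 4 = 9.
Step 3: advance 2 -> fork_pos = 9 + 2 = 11.
Step 4: advance 10 -> fork_pos = 11 + 10 = 21.
Unwound prefix: template[0:21] = CCTGTCCCAGTACCTGTCACT
Complement it base by base (A<->T, C<->G), keeping left-to-right order:
  [0:5] CCTGT -> GGACA
  [5:10] CCCAG -> GGGTC
  [10:15] TACCT -> ATGGA
  [15:20] GTCAC -> CAGTG
  [20:21] T -> A
Concatenate: GGACAGGGTCATGGACAGTGA (length 21; written aligned with the template, i.e. 3'->5').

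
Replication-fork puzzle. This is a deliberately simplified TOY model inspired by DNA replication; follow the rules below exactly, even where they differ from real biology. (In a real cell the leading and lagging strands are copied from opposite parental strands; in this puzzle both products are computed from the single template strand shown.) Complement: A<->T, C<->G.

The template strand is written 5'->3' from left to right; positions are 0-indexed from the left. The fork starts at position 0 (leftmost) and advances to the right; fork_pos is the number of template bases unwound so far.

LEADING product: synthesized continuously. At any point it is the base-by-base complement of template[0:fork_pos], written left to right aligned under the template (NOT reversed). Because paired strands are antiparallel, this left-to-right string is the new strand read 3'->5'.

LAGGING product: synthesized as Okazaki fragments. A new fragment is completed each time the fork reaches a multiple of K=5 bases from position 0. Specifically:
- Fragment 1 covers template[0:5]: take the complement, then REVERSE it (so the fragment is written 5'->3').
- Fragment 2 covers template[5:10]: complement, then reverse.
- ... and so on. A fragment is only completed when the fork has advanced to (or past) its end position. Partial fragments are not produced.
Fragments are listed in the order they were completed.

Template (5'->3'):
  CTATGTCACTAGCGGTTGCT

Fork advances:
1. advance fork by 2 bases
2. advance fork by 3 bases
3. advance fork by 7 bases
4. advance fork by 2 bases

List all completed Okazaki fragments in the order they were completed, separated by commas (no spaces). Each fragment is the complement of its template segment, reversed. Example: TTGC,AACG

Answer: CATAG,AGTGA

Derivation:
Step 1: advance 2 -> fork_pos = 0 + 2 = 2. Next multiple of 5 is 5 (not reached); still 0 fragment(s).
Step 2: advance 3 -> fork_pos = 2 + 3 = 5. Reached multiple(s) of 5: 5 -> fragment 1 completed (1 total).
Step 3: advance 7 -> fork_pos = 5 + 7 = 12. Reached multiple(s) of 5: 10 -> fragment 2 completed (2 total).
Step 4: advance 2 -> fork_pos = 12 + 2 = 14. Next multiple of 5 is 15 (not reached); still 2 fragment(s).
Final fork_pos = 14, so 2 fragment(s) are complete. Build each: template segment -> complement -> reverse.
Fragment 1: template[0:5] = CTATG -> complement GATAC -> reversed CATAG
Fragment 2: template[5:10] = TCACT -> complement AGTGA -> reversed AGTGA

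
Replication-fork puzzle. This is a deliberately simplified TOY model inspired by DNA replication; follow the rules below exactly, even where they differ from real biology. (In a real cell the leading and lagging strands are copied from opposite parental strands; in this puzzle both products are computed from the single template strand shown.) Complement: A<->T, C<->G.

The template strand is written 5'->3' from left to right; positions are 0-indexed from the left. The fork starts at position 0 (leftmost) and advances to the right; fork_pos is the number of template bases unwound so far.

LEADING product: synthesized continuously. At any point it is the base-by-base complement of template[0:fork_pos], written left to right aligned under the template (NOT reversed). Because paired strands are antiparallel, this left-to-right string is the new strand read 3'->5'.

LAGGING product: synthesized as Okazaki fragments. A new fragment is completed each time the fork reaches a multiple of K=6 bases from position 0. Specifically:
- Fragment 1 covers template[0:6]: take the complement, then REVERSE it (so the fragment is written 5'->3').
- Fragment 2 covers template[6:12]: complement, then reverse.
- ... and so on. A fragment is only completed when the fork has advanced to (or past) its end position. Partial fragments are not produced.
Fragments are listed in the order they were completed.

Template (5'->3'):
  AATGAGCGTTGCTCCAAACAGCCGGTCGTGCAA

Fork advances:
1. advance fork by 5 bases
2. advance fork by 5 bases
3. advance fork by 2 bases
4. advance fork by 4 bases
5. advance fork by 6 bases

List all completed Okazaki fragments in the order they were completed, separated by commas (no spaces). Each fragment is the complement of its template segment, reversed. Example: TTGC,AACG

Answer: CTCATT,GCAACG,TTTGGA

Derivation:
Step 1: advance 5 -> fork_pos = 0 + 5 = 5. Next multiple of 6 is 6 (not reached); still 0 fragment(s).
Step 2: advance 5 -> fork_pos = 5 + 5 = 10. Reached multiple(s) of 6: 6 -> fragment 1 completed (1 total).
Step 3: advance 2 -> fork_pos = 10 + 2 = 12. Reached multiple(s) of 6: 12 -> fragment 2 completed (2 total).
Step 4: advance 4 -> fork_pos = 12 + 4 = 16. Next multiple of 6 is 18 (not reached); still 2 fragment(s).
Step 5: advance 6 -> fork_pos = 16 + 6 = 22. Reached multiple(s) of 6: 18 -> fragment 3 completed (3 total).
Final fork_pos = 22, so 3 fragment(s) are complete. Build each: template segment -> complement -> reverse.
Fragment 1: template[0:6] = AATGAG -> complement TTACTC -> reversed CTCATT
Fragment 2: template[6:12] = CGTTGC -> complement GCAACG -> reversed GCAACG
Fragment 3: template[12:18] = TCCAAA -> complement AGGTTT -> reversed TTTGGA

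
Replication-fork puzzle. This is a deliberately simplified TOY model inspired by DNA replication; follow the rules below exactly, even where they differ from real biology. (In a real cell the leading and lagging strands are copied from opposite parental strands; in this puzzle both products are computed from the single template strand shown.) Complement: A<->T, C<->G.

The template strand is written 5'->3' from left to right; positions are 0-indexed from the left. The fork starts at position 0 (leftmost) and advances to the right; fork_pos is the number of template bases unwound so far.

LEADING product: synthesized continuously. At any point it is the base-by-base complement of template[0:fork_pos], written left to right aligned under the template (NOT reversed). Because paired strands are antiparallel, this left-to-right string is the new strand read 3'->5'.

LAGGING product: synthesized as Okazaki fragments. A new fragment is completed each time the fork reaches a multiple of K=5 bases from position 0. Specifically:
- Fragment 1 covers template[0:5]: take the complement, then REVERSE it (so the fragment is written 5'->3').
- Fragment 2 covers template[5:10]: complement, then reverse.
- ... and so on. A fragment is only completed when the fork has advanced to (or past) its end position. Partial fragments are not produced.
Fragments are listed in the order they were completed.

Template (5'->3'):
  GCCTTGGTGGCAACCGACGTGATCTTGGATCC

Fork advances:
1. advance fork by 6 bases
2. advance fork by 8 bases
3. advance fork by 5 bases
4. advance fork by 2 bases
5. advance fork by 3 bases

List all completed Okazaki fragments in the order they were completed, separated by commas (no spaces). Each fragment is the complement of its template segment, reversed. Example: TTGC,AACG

Step 1: advance 6 -> fork_pos = 0 + 6 = 6. Reached multiple(s) of 5: 5 -> fragment 1 completed (1 total).
Step 2: advance 8 -> fork_pos = 6 + 8 = 14. Reached multiple(s) of 5: 10 -> fragment 2 completed (2 total).
Step 3: advance 5 -> fork_pos = 14 + 5 = 19. Reached multiple(s) of 5: 15 -> fragment 3 completed (3 total).
Step 4: advance 2 -> fork_pos = 19 + 2 = 21. Reached multiple(s) of 5: 20 -> fragment 4 completed (4 total).
Step 5: advance 3 -> fork_pos = 21 + 3 = 24. Next multiple of 5 is 25 (not reached); still 4 fragment(s).
Final fork_pos = 24, so 4 fragment(s) are complete. Build each: template segment -> complement -> reverse.
Fragment 1: template[0:5] = GCCTT -> complement CGGAA -> reversed AAGGC
Fragment 2: template[5:10] = GGTGG -> complement CCACC -> reversed CCACC
Fragment 3: template[10:15] = CAACC -> complement GTTGG -> reversed GGTTG
Fragment 4: template[15:20] = GACGT -> complement CTGCA -> reversed ACGTC

Answer: AAGGC,CCACC,GGTTG,ACGTC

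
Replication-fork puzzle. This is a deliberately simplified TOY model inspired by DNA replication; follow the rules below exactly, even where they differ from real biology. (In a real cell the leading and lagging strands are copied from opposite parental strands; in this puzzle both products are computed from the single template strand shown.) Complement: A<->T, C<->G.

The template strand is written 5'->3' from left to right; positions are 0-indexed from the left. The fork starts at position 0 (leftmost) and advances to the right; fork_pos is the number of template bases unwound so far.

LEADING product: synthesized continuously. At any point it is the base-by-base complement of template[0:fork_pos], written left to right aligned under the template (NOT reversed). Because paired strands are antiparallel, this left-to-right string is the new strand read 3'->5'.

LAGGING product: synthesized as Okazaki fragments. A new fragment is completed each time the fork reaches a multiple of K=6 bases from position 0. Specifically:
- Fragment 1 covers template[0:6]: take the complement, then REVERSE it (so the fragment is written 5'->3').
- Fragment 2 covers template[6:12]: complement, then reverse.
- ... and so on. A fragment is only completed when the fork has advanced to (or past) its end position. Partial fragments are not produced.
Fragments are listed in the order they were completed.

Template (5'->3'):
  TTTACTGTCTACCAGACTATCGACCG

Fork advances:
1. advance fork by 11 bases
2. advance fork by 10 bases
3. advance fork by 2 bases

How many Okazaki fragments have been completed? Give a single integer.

Answer: 3

Derivation:
Step 1: advance 11 -> fork_pos = 0 + 11 = 11. Reached multiple(s) of 6: 6 -> fragment 1 completed (1 total).
Step 2: advance 10 -> fork_pos = 11 + 10 = 21. Reached multiple(s) of 6: 12, 18 -> fragments 2-3 completed (3 total).
Step 3: advance 2 -> fork_pos = 21 + 2 = 23. Next multiple of 6 is 24 (not reached); still 3 fragment(s).
Check: final fork_pos = 23; the multiples of 6 that are <= 23 are 6..18 -> 23 // 6 = 3 completed fragment(s).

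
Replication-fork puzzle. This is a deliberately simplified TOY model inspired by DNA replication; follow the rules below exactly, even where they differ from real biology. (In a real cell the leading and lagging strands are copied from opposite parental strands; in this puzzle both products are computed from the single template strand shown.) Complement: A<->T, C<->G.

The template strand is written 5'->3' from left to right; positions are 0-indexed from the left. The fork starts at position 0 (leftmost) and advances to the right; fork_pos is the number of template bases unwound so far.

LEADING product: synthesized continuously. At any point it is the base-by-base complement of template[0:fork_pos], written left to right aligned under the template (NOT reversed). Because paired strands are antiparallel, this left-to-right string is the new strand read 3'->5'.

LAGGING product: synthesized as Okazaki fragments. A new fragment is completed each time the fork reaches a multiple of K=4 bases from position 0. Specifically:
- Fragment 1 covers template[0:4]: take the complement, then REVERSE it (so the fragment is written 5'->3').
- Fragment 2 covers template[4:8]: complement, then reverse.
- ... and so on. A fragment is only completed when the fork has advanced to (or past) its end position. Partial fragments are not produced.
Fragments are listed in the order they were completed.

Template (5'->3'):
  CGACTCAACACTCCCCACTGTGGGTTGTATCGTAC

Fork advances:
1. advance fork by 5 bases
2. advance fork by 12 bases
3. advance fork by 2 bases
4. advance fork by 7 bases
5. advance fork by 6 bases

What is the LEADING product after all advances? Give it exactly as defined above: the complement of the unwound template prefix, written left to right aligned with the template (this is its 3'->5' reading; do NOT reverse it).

Answer: GCTGAGTTGTGAGGGGTGACACCCAACATAGC

Derivation:
Step 1: advance 5 -> fork_pos = 0 + 5 = 5.
Step 2: advance 12 -> fork_pos = 5 + 12 = 17.
Step 3: advance 2 -> fork_pos = 17 + 2 = 19.
Step 4: advance 7 -> fork_pos = 19 + 7 = 26.
Step 5: advance 6 -> fork_pos = 26 + 6 = 32.
Unwound prefix: template[0:32] = CGACTCAACACTCCCCACTGTGGGTTGTATCG
Complement it base by base (A<->T, C<->G), keeping left-to-right order:
  [0:5] CGACT -> GCTGA
  [5:10] CAACA -> GTTGT
  [10:15] CTCCC -> GAGGG
  [15:20] CACTG -> GTGAC
  [20:25] TGGGT -> ACCCA
  [25:30] TGTAT -> ACATA
  [30:32] CG -> GC
Concatenate: GCTGAGTTGTGAGGGGTGACACCCAACATAGC (length 32; written aligned with the template, i.e. 3'->5').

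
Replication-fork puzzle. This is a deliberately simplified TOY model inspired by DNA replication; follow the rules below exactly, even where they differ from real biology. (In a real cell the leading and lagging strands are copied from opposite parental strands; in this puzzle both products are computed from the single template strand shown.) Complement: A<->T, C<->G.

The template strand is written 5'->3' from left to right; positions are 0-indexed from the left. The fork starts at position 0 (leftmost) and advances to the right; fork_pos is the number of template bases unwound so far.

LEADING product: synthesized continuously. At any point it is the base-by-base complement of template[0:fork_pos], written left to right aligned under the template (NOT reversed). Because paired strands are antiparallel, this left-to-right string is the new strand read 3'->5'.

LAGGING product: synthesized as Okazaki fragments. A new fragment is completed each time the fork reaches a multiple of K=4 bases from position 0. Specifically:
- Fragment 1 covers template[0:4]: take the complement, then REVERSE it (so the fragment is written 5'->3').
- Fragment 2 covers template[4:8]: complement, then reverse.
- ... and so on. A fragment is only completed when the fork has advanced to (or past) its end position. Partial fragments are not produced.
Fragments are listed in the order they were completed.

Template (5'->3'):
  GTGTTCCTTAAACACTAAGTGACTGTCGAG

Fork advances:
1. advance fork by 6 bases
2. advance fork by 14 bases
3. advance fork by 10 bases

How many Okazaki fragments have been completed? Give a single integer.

Answer: 7

Derivation:
Step 1: advance 6 -> fork_pos = 0 + 6 = 6. Reached multiple(s) of 4: 4 -> fragment 1 completed (1 total).
Step 2: advance 14 -> fork_pos = 6 + 14 = 20. Reached multiple(s) of 4: 8, 12, 16, 20 -> fragments 2-5 completed (5 total).
Step 3: advance 10 -> fork_pos = 20 + 10 = 30. Reached multiple(s) of 4: 24, 28 -> fragments 6-7 completed (7 total).
Check: final fork_pos = 30; the multiples of 4 that are <= 30 are 4..28 -> 30 // 4 = 7 completed fragment(s).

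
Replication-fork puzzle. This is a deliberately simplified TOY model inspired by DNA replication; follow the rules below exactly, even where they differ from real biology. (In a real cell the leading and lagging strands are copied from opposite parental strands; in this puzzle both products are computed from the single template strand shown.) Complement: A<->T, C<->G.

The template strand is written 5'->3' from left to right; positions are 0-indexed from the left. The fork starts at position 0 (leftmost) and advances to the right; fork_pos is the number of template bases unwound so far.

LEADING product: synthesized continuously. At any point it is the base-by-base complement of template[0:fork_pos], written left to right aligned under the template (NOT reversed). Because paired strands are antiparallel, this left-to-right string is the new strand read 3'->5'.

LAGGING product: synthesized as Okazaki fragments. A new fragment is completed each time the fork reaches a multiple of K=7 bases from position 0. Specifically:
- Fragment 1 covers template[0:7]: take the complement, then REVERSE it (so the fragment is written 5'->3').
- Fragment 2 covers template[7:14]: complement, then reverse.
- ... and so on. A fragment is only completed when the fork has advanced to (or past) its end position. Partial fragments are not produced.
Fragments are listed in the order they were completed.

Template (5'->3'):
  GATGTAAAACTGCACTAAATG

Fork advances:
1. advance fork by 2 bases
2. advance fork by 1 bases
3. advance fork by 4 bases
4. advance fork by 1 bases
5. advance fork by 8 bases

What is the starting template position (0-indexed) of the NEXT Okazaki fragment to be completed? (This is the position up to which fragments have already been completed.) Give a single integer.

Answer: 14

Derivation:
Step 1: advance 2 -> fork_pos = 0 + 2 = 2. Next multiple of 7 is 7 (not reached); still 0 fragment(s).
Step 2: advance 1 -> fork_pos = 2 + 1 = 3. Next multiple of 7 is 7 (not reached); still 0 fragment(s).
Step 3: advance 4 -> fork_pos = 3 + 4 = 7. Reached multiple(s) of 7: 7 -> fragment 1 completed (1 total).
Step 4: advance 1 -> fork_pos = 7 + 1 = 8. Next multiple of 7 is 14 (not reached); still 1 fragment(s).
Step 5: advance 8 -> fork_pos = 8 + 8 = 16. Reached multiple(s) of 7: 14 -> fragment 2 completed (2 total).
2 fragment(s) completed, covering template[0:14] (2 x 7 = 14). The next fragment, fragment 3, covers template[14:21], so it starts at position 14.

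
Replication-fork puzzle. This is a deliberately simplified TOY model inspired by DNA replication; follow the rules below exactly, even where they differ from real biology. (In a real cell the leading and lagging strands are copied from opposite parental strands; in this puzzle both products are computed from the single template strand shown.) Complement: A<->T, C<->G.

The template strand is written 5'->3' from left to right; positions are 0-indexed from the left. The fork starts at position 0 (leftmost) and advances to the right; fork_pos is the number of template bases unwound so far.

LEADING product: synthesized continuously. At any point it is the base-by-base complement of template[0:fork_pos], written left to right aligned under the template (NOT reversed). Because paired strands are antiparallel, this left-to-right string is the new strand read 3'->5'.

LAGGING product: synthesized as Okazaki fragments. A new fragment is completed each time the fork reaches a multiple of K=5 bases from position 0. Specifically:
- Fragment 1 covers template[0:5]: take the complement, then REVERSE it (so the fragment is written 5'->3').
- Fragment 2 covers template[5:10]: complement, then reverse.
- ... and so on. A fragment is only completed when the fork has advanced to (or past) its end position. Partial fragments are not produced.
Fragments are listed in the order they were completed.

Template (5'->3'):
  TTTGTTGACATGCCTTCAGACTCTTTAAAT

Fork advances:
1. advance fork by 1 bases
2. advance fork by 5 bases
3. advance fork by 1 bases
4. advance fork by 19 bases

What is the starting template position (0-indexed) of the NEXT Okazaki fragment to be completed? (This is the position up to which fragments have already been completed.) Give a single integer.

Answer: 25

Derivation:
Step 1: advance 1 -> fork_pos = 0 + 1 = 1. Next multiple of 5 is 5 (not reached); still 0 fragment(s).
Step 2: advance 5 -> fork_pos = 1 + 5 = 6. Reached multiple(s) of 5: 5 -> fragment 1 completed (1 total).
Step 3: advance 1 -> fork_pos = 6 + 1 = 7. Next multiple of 5 is 10 (not reached); still 1 fragment(s).
Step 4: advance 19 -> fork_pos = 7 + 19 = 26. Reached multiple(s) of 5: 10, 15, 20, 25 -> fragments 2-5 completed (5 total).
5 fragment(s) completed, covering template[0:25] (5 x 5 = 25). The next fragment, fragment 6, covers template[25:30], so it starts at position 25.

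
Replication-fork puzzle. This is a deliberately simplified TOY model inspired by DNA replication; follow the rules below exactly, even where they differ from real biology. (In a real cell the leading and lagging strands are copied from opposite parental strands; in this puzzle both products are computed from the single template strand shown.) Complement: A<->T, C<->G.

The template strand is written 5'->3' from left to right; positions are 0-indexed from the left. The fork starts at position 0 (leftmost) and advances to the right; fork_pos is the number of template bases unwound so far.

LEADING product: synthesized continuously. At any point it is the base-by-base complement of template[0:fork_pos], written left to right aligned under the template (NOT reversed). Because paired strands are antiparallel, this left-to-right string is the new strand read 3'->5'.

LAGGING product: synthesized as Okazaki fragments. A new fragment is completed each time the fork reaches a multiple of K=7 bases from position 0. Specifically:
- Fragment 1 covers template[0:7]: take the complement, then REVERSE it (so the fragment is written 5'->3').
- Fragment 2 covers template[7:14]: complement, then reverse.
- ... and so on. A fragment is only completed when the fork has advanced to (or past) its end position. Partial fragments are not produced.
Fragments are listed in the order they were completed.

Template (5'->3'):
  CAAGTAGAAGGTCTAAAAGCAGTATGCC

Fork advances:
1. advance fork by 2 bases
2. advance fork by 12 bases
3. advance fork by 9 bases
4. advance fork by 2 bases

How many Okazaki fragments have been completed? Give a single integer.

Step 1: advance 2 -> fork_pos = 0 + 2 = 2. Next multiple of 7 is 7 (not reached); still 0 fragment(s).
Step 2: advance 12 -> fork_pos = 2 + 12 = 14. Reached multiple(s) of 7: 7, 14 -> fragments 1-2 completed (2 total).
Step 3: advance 9 -> fork_pos = 14 + 9 = 23. Reached multiple(s) of 7: 21 -> fragment 3 completed (3 total).
Step 4: advance 2 -> fork_pos = 23 + 2 = 25. Next multiple of 7 is 28 (not reached); still 3 fragment(s).
Check: final fork_pos = 25; the multiples of 7 that are <= 25 are 7..21 -> 25 // 7 = 3 completed fragment(s).

Answer: 3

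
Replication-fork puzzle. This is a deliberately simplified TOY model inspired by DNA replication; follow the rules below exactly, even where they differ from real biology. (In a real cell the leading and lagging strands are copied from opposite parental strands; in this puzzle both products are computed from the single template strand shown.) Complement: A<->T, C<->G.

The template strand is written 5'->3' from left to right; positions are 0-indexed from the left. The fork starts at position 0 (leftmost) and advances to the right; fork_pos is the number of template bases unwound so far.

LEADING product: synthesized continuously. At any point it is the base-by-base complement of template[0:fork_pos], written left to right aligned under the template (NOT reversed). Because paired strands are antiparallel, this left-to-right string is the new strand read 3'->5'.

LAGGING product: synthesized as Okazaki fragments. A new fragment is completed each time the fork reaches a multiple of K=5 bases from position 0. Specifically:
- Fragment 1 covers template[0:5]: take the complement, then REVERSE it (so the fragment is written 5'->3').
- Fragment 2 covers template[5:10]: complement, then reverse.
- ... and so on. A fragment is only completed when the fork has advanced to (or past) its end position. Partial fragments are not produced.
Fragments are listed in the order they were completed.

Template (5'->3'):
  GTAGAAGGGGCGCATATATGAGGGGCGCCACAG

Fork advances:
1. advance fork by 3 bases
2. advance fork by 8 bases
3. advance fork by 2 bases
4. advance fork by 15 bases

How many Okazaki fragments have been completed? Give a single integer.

Step 1: advance 3 -> fork_pos = 0 + 3 = 3. Next multiple of 5 is 5 (not reached); still 0 fragment(s).
Step 2: advance 8 -> fork_pos = 3 + 8 = 11. Reached multiple(s) of 5: 5, 10 -> fragments 1-2 completed (2 total).
Step 3: advance 2 -> fork_pos = 11 + 2 = 13. Next multiple of 5 is 15 (not reached); still 2 fragment(s).
Step 4: advance 15 -> fork_pos = 13 + 15 = 28. Reached multiple(s) of 5: 15, 20, 25 -> fragments 3-5 completed (5 total).
Check: final fork_pos = 28; the multiples of 5 that are <= 28 are 5..25 -> 28 // 5 = 5 completed fragment(s).

Answer: 5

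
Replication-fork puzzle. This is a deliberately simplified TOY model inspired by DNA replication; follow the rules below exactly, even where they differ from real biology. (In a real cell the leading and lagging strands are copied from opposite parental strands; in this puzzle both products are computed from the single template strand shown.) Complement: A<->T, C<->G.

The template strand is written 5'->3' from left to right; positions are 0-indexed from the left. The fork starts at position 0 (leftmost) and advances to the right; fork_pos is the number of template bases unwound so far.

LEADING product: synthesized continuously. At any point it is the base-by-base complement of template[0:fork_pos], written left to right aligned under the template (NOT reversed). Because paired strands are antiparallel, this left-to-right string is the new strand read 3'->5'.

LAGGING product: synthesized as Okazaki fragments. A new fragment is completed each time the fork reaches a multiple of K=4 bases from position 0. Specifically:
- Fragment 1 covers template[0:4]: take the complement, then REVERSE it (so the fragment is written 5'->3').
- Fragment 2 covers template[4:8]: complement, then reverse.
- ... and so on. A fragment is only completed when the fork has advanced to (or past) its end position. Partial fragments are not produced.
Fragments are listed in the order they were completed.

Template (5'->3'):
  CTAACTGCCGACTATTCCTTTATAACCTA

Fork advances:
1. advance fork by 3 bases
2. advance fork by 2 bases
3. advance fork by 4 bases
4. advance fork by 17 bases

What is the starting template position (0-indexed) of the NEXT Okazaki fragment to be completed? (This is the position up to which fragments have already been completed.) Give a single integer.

Step 1: advance 3 -> fork_pos = 0 + 3 = 3. Next multiple of 4 is 4 (not reached); still 0 fragment(s).
Step 2: advance 2 -> fork_pos = 3 + 2 = 5. Reached multiple(s) of 4: 4 -> fragment 1 completed (1 total).
Step 3: advance 4 -> fork_pos = 5 + 4 = 9. Reached multiple(s) of 4: 8 -> fragment 2 completed (2 total).
Step 4: advance 17 -> fork_pos = 9 + 17 = 26. Reached multiple(s) of 4: 12, 16, 20, 24 -> fragments 3-6 completed (6 total).
6 fragment(s) completed, covering template[0:24] (6 x 4 = 24). The next fragment, fragment 7, covers template[24:28], so it starts at position 24.

Answer: 24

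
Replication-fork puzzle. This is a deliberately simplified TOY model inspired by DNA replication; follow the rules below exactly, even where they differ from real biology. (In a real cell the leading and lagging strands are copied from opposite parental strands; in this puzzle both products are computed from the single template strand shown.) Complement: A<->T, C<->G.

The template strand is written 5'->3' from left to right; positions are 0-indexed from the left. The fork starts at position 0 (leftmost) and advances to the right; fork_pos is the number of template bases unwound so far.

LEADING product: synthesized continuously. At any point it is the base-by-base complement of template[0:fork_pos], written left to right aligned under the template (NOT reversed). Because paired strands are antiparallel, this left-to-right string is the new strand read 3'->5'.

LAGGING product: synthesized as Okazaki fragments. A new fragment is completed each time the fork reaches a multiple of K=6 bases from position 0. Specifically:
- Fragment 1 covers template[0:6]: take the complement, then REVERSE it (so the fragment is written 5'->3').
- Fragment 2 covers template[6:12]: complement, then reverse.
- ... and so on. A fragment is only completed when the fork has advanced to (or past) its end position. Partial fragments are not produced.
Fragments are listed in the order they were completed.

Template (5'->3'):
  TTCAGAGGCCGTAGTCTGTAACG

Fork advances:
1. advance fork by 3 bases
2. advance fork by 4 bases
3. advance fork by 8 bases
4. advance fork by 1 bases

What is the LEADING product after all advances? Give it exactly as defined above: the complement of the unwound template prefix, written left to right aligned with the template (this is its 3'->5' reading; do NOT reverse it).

Answer: AAGTCTCCGGCATCAG

Derivation:
Step 1: advance 3 -> fork_pos = 0 + 3 = 3.
Step 2: advance 4 -> fork_pos = 3 + 4 = 7.
Step 3: advance 8 -> fork_pos = 7 + 8 = 15.
Step 4: advance 1 -> fork_pos = 15 + 1 = 16.
Unwound prefix: template[0:16] = TTCAGAGGCCGTAGTC
Complement it base by base (A<->T, C<->G), keeping left-to-right order:
  [0:5] TTCAG -> AAGTC
  [5:10] AGGCC -> TCCGG
  [10:15] GTAGT -> CATCA
  [15:16] C -> G
Concatenate: AAGTCTCCGGCATCAG (length 16; written aligned with the template, i.e. 3'->5').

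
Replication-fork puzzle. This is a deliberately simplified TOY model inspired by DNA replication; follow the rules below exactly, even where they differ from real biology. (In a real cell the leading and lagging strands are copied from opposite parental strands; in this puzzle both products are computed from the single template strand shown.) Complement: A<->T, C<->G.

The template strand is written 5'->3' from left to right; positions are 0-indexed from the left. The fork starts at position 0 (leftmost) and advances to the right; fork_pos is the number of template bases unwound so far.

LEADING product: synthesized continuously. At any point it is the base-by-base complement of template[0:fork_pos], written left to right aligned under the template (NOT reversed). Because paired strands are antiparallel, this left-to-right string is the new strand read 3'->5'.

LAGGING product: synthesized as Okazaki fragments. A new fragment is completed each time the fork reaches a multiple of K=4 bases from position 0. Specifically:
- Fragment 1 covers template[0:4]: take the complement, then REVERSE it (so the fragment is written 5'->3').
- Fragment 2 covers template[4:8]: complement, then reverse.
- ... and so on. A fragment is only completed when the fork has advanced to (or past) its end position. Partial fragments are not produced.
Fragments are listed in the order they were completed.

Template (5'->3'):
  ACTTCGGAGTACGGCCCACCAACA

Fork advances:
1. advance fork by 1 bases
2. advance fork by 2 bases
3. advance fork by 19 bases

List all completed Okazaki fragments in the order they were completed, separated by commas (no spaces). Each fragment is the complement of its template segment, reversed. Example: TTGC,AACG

Answer: AAGT,TCCG,GTAC,GGCC,GGTG

Derivation:
Step 1: advance 1 -> fork_pos = 0 + 1 = 1. Next multiple of 4 is 4 (not reached); still 0 fragment(s).
Step 2: advance 2 -> fork_pos = 1 + 2 = 3. Next multiple of 4 is 4 (not reached); still 0 fragment(s).
Step 3: advance 19 -> fork_pos = 3 + 19 = 22. Reached multiple(s) of 4: 4, 8, 12, 16, 20 -> fragments 1-5 completed (5 total).
Final fork_pos = 22, so 5 fragment(s) are complete. Build each: template segment -> complement -> reverse.
Fragment 1: template[0:4] = ACTT -> complement TGAA -> reversed AAGT
Fragment 2: template[4:8] = CGGA -> complement GCCT -> reversed TCCG
Fragment 3: template[8:12] = GTAC -> complement CATG -> reversed GTAC
Fragment 4: template[12:16] = GGCC -> complement CCGG -> reversed GGCC
Fragment 5: template[16:20] = CACC -> complement GTGG -> reversed GGTG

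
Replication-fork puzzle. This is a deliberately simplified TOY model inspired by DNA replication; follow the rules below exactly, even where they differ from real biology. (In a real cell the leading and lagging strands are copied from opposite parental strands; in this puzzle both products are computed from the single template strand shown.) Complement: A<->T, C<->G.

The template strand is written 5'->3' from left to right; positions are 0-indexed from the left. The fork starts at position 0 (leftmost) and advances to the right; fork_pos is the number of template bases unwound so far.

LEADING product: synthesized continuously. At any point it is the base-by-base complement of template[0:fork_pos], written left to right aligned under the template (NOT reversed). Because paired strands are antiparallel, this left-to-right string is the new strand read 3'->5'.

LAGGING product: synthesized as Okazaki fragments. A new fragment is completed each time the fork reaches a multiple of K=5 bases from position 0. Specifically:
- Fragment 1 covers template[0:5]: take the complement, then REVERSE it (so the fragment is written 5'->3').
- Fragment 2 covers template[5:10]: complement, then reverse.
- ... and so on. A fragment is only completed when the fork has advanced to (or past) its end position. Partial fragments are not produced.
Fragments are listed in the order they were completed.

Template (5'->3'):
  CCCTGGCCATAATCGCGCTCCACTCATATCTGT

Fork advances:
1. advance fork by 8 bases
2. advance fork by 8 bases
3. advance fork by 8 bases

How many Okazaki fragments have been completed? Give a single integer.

Step 1: advance 8 -> fork_pos = 0 + 8 = 8. Reached multiple(s) of 5: 5 -> fragment 1 completed (1 total).
Step 2: advance 8 -> fork_pos = 8 + 8 = 16. Reached multiple(s) of 5: 10, 15 -> fragments 2-3 completed (3 total).
Step 3: advance 8 -> fork_pos = 16 + 8 = 24. Reached multiple(s) of 5: 20 -> fragment 4 completed (4 total).
Check: final fork_pos = 24; the multiples of 5 that are <= 24 are 5..20 -> 24 // 5 = 4 completed fragment(s).

Answer: 4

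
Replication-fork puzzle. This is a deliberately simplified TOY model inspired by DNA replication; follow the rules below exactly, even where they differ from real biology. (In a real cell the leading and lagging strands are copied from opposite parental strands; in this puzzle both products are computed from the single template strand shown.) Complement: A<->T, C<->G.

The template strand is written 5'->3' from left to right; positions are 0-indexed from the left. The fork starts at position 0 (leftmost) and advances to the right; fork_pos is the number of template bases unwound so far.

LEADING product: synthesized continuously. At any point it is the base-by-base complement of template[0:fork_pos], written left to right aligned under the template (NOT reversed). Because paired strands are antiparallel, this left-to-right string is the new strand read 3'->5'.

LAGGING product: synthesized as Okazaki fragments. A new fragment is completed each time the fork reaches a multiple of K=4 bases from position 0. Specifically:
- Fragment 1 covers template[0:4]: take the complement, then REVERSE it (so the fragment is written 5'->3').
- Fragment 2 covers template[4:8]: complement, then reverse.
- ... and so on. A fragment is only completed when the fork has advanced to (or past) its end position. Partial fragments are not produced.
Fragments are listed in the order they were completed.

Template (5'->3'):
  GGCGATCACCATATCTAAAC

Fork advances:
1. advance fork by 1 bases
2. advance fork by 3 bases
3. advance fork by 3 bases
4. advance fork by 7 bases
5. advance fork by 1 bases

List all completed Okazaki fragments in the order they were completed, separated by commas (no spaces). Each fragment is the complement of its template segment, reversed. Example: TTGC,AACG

Step 1: advance 1 -> fork_pos = 0 + 1 = 1. Next multiple of 4 is 4 (not reached); still 0 fragment(s).
Step 2: advance 3 -> fork_pos = 1 + 3 = 4. Reached multiple(s) of 4: 4 -> fragment 1 completed (1 total).
Step 3: advance 3 -> fork_pos = 4 + 3 = 7. Next multiple of 4 is 8 (not reached); still 1 fragment(s).
Step 4: advance 7 -> fork_pos = 7 + 7 = 14. Reached multiple(s) of 4: 8, 12 -> fragments 2-3 completed (3 total).
Step 5: advance 1 -> fork_pos = 14 + 1 = 15. Next multiple of 4 is 16 (not reached); still 3 fragment(s).
Final fork_pos = 15, so 3 fragment(s) are complete. Build each: template segment -> complement -> reverse.
Fragment 1: template[0:4] = GGCG -> complement CCGC -> reversed CGCC
Fragment 2: template[4:8] = ATCA -> complement TAGT -> reversed TGAT
Fragment 3: template[8:12] = CCAT -> complement GGTA -> reversed ATGG

Answer: CGCC,TGAT,ATGG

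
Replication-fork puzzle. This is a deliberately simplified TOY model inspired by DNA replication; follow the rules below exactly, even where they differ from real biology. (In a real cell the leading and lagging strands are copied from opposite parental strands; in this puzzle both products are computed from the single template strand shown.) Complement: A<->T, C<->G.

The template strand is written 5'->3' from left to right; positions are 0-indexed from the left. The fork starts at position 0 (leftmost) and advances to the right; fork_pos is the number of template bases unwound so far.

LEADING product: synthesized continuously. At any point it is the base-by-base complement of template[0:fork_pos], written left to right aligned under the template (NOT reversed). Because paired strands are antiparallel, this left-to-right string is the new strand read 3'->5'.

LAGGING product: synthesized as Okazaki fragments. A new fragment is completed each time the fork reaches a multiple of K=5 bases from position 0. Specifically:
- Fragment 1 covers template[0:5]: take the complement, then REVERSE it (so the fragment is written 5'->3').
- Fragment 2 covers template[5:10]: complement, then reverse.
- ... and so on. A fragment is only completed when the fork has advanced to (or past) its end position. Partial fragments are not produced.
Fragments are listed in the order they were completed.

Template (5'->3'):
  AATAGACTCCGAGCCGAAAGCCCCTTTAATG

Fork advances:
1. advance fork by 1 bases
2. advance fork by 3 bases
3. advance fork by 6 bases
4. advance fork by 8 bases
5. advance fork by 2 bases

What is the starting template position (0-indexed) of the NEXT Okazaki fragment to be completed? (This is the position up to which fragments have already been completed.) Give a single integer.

Step 1: advance 1 -> fork_pos = 0 + 1 = 1. Next multiple of 5 is 5 (not reached); still 0 fragment(s).
Step 2: advance 3 -> fork_pos = 1 + 3 = 4. Next multiple of 5 is 5 (not reached); still 0 fragment(s).
Step 3: advance 6 -> fork_pos = 4 + 6 = 10. Reached multiple(s) of 5: 5, 10 -> fragments 1-2 completed (2 total).
Step 4: advance 8 -> fork_pos = 10 + 8 = 18. Reached multiple(s) of 5: 15 -> fragment 3 completed (3 total).
Step 5: advance 2 -> fork_pos = 18 + 2 = 20. Reached multiple(s) of 5: 20 -> fragment 4 completed (4 total).
4 fragment(s) completed, covering template[0:20] (4 x 5 = 20). The next fragment, fragment 5, covers template[20:25], so it starts at position 20.

Answer: 20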